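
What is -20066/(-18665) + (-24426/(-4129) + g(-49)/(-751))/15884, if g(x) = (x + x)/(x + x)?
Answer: 988680340925381/919332667401940 ≈ 1.0754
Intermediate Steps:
g(x) = 1 (g(x) = (2*x)/((2*x)) = (2*x)*(1/(2*x)) = 1)
-20066/(-18665) + (-24426/(-4129) + g(-49)/(-751))/15884 = -20066/(-18665) + (-24426/(-4129) + 1/(-751))/15884 = -20066*(-1/18665) + (-24426*(-1/4129) + 1*(-1/751))*(1/15884) = 20066/18665 + (24426/4129 - 1/751)*(1/15884) = 20066/18665 + (18339797/3100879)*(1/15884) = 20066/18665 + 18339797/49254362036 = 988680340925381/919332667401940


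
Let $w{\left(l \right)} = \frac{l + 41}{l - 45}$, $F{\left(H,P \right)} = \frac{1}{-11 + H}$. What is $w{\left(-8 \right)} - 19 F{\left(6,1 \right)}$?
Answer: $\frac{842}{265} \approx 3.1774$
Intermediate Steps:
$w{\left(l \right)} = \frac{41 + l}{-45 + l}$ ($w{\left(l \right)} = \frac{41 + l}{l - 45} = \frac{41 + l}{-45 + l}$)
$w{\left(-8 \right)} - 19 F{\left(6,1 \right)} = \frac{41 - 8}{-45 - 8} - \frac{19}{-11 + 6} = \frac{1}{-53} \cdot 33 - \frac{19}{-5} = \left(- \frac{1}{53}\right) 33 - 19 \left(- \frac{1}{5}\right) = - \frac{33}{53} - - \frac{19}{5} = - \frac{33}{53} + \frac{19}{5} = \frac{842}{265}$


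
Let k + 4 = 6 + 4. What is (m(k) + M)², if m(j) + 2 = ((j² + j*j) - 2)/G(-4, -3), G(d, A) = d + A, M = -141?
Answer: 23409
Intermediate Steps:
k = 6 (k = -4 + (6 + 4) = -4 + 10 = 6)
G(d, A) = A + d
m(j) = -12/7 - 2*j²/7 (m(j) = -2 + ((j² + j*j) - 2)/(-3 - 4) = -2 + ((j² + j²) - 2)/(-7) = -2 + (2*j² - 2)*(-⅐) = -2 + (-2 + 2*j²)*(-⅐) = -2 + (2/7 - 2*j²/7) = -12/7 - 2*j²/7)
(m(k) + M)² = ((-12/7 - 2/7*6²) - 141)² = ((-12/7 - 2/7*36) - 141)² = ((-12/7 - 72/7) - 141)² = (-12 - 141)² = (-153)² = 23409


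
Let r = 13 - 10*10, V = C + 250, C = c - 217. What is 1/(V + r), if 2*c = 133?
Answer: 2/25 ≈ 0.080000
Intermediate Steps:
c = 133/2 (c = (½)*133 = 133/2 ≈ 66.500)
C = -301/2 (C = 133/2 - 217 = -301/2 ≈ -150.50)
V = 199/2 (V = -301/2 + 250 = 199/2 ≈ 99.500)
r = -87 (r = 13 - 100 = -87)
1/(V + r) = 1/(199/2 - 87) = 1/(25/2) = 2/25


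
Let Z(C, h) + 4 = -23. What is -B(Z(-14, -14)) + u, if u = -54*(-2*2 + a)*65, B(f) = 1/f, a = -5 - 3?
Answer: 1137241/27 ≈ 42120.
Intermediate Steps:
Z(C, h) = -27 (Z(C, h) = -4 - 23 = -27)
a = -8
u = 42120 (u = -54*(-2*2 - 8)*65 = -54*(-4 - 8)*65 = -54*(-12)*65 = 648*65 = 42120)
-B(Z(-14, -14)) + u = -1/(-27) + 42120 = -1*(-1/27) + 42120 = 1/27 + 42120 = 1137241/27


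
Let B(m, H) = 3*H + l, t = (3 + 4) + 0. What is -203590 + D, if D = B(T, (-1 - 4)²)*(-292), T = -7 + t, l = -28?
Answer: -217314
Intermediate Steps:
t = 7 (t = 7 + 0 = 7)
T = 0 (T = -7 + 7 = 0)
B(m, H) = -28 + 3*H (B(m, H) = 3*H - 28 = -28 + 3*H)
D = -13724 (D = (-28 + 3*(-1 - 4)²)*(-292) = (-28 + 3*(-5)²)*(-292) = (-28 + 3*25)*(-292) = (-28 + 75)*(-292) = 47*(-292) = -13724)
-203590 + D = -203590 - 13724 = -217314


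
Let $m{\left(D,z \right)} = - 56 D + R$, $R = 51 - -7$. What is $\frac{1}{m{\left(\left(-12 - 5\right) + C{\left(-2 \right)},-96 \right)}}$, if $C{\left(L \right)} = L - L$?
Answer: $\frac{1}{1010} \approx 0.0009901$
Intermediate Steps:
$C{\left(L \right)} = 0$
$R = 58$ ($R = 51 + 7 = 58$)
$m{\left(D,z \right)} = 58 - 56 D$ ($m{\left(D,z \right)} = - 56 D + 58 = 58 - 56 D$)
$\frac{1}{m{\left(\left(-12 - 5\right) + C{\left(-2 \right)},-96 \right)}} = \frac{1}{58 - 56 \left(\left(-12 - 5\right) + 0\right)} = \frac{1}{58 - 56 \left(-17 + 0\right)} = \frac{1}{58 - -952} = \frac{1}{58 + 952} = \frac{1}{1010}$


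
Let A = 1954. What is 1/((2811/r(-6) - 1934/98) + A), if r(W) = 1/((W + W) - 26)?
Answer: -49/5139303 ≈ -9.5344e-6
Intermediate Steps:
r(W) = 1/(-26 + 2*W) (r(W) = 1/(2*W - 26) = 1/(-26 + 2*W))
1/((2811/r(-6) - 1934/98) + A) = 1/((2811/((1/(2*(-13 - 6)))) - 1934/98) + 1954) = 1/((2811/(((1/2)/(-19))) - 1934*1/98) + 1954) = 1/((2811/(((1/2)*(-1/19))) - 967/49) + 1954) = 1/((2811/(-1/38) - 967/49) + 1954) = 1/((2811*(-38) - 967/49) + 1954) = 1/((-106818 - 967/49) + 1954) = 1/(-5235049/49 + 1954) = 1/(-5139303/49) = -49/5139303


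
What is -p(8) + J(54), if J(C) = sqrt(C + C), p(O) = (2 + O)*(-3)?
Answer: 30 + 6*sqrt(3) ≈ 40.392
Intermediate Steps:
p(O) = -6 - 3*O
J(C) = sqrt(2)*sqrt(C) (J(C) = sqrt(2*C) = sqrt(2)*sqrt(C))
-p(8) + J(54) = -(-6 - 3*8) + sqrt(2)*sqrt(54) = -(-6 - 24) + sqrt(2)*(3*sqrt(6)) = -1*(-30) + 6*sqrt(3) = 30 + 6*sqrt(3)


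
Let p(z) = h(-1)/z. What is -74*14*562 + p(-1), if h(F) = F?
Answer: -582231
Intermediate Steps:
p(z) = -1/z
-74*14*562 + p(-1) = -74*14*562 - 1/(-1) = -1036*562 - 1*(-1) = -582232 + 1 = -582231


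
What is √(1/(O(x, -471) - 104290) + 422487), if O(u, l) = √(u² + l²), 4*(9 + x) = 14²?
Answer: √(44061169229 - 422487*√223441)/√(104290 - √223441) ≈ 649.99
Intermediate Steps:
x = 40 (x = -9 + (¼)*14² = -9 + (¼)*196 = -9 + 49 = 40)
O(u, l) = √(l² + u²)
√(1/(O(x, -471) - 104290) + 422487) = √(1/(√((-471)² + 40²) - 104290) + 422487) = √(1/(√(221841 + 1600) - 104290) + 422487) = √(1/(√223441 - 104290) + 422487) = √(1/(-104290 + √223441) + 422487) = √(422487 + 1/(-104290 + √223441))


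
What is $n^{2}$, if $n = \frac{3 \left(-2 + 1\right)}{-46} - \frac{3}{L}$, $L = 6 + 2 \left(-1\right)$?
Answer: $\frac{3969}{8464} \approx 0.46893$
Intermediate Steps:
$L = 4$ ($L = 6 - 2 = 4$)
$n = - \frac{63}{92}$ ($n = \frac{3 \left(-2 + 1\right)}{-46} - \frac{3}{4} = 3 \left(-1\right) \left(- \frac{1}{46}\right) - \frac{3}{4} = \left(-3\right) \left(- \frac{1}{46}\right) - \frac{3}{4} = \frac{3}{46} - \frac{3}{4} = - \frac{63}{92} \approx -0.68478$)
$n^{2} = \left(- \frac{63}{92}\right)^{2} = \frac{3969}{8464}$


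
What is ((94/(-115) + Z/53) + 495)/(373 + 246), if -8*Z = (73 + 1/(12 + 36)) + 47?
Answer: 1155961997/1448757120 ≈ 0.79790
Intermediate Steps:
Z = -5761/384 (Z = -((73 + 1/(12 + 36)) + 47)/8 = -((73 + 1/48) + 47)/8 = -(3505/48 + 47)/8 = -1/8*5761/48 = -5761/384 ≈ -15.003)
((94/(-115) + Z/53) + 495)/(373 + 246) = ((94/(-115) - 5761/384/53) + 495)/(373 + 246) = ((94*(-1/115) - 5761/384*1/53) + 495)/619 = ((-94/115 - 5761/20352) + 495)*(1/619) = (-2575603/2340480 + 495)*(1/619) = (1155961997/2340480)*(1/619) = 1155961997/1448757120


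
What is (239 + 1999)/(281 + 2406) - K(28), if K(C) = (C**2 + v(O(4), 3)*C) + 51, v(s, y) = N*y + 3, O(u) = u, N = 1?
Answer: -2692823/2687 ≈ -1002.2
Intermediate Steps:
v(s, y) = 3 + y (v(s, y) = 1*y + 3 = y + 3 = 3 + y)
K(C) = 51 + C**2 + 6*C (K(C) = (C**2 + (3 + 3)*C) + 51 = (C**2 + 6*C) + 51 = 51 + C**2 + 6*C)
(239 + 1999)/(281 + 2406) - K(28) = (239 + 1999)/(281 + 2406) - (51 + 28**2 + 6*28) = 2238/2687 - (51 + 784 + 168) = 2238*(1/2687) - 1*1003 = 2238/2687 - 1003 = -2692823/2687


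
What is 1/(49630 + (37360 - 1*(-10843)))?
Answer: 1/97833 ≈ 1.0221e-5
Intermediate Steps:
1/(49630 + (37360 - 1*(-10843))) = 1/(49630 + (37360 + 10843)) = 1/(49630 + 48203) = 1/97833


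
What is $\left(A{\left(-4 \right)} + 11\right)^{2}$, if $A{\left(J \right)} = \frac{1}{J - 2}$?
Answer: $\frac{4225}{36} \approx 117.36$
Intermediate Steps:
$A{\left(J \right)} = \frac{1}{-2 + J}$
$\left(A{\left(-4 \right)} + 11\right)^{2} = \left(\frac{1}{-2 - 4} + 11\right)^{2} = \left(\frac{1}{-6} + 11\right)^{2} = \left(- \frac{1}{6} + 11\right)^{2} = \left(\frac{65}{6}\right)^{2} = \frac{4225}{36}$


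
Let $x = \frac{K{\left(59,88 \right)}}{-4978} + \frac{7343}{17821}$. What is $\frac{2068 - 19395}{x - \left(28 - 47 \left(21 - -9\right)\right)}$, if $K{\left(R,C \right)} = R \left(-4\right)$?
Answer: $- \frac{768564538363}{61321019763} \approx -12.533$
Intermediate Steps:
$K{\left(R,C \right)} = - 4 R$
$x = \frac{20379605}{44356469}$ ($x = \frac{\left(-4\right) 59}{-4978} + \frac{7343}{17821} = \left(-236\right) \left(- \frac{1}{4978}\right) + 7343 \cdot \frac{1}{17821} = \frac{118}{2489} + \frac{7343}{17821} = \frac{20379605}{44356469} \approx 0.45945$)
$\frac{2068 - 19395}{x - \left(28 - 47 \left(21 - -9\right)\right)} = \frac{2068 - 19395}{\frac{20379605}{44356469} - \left(28 - 47 \left(21 - -9\right)\right)} = - \frac{17327}{\frac{20379605}{44356469} - \left(28 - 47 \left(21 + 9\right)\right)} = - \frac{17327}{\frac{20379605}{44356469} + \left(47 \cdot 30 - 28\right)} = - \frac{17327}{\frac{20379605}{44356469} + \left(1410 - 28\right)} = - \frac{17327}{\frac{20379605}{44356469} + 1382} = - \frac{17327}{\frac{61321019763}{44356469}} = \left(-17327\right) \frac{44356469}{61321019763} = - \frac{768564538363}{61321019763}$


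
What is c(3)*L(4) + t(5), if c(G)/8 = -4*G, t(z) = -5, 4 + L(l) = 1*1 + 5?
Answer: -197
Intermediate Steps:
L(l) = 2 (L(l) = -4 + (1*1 + 5) = -4 + (1 + 5) = -4 + 6 = 2)
c(G) = -32*G (c(G) = 8*(-4*G) = -32*G)
c(3)*L(4) + t(5) = -32*3*2 - 5 = -96*2 - 5 = -192 - 5 = -197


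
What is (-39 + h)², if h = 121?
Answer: 6724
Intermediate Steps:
(-39 + h)² = (-39 + 121)² = 82² = 6724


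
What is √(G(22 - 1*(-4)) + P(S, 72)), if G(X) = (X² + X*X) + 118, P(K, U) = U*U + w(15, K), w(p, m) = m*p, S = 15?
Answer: √6879 ≈ 82.940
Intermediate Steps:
P(K, U) = U² + 15*K (P(K, U) = U*U + K*15 = U² + 15*K)
G(X) = 118 + 2*X² (G(X) = (X² + X²) + 118 = 2*X² + 118 = 118 + 2*X²)
√(G(22 - 1*(-4)) + P(S, 72)) = √((118 + 2*(22 - 1*(-4))²) + (72² + 15*15)) = √((118 + 2*(22 + 4)²) + (5184 + 225)) = √((118 + 2*26²) + 5409) = √((118 + 2*676) + 5409) = √((118 + 1352) + 5409) = √(1470 + 5409) = √6879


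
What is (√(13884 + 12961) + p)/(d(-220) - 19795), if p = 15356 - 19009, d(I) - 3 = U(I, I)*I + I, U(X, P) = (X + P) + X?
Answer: -3653/125188 + √26845/125188 ≈ -0.027871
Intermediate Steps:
U(X, P) = P + 2*X (U(X, P) = (P + X) + X = P + 2*X)
d(I) = 3 + I + 3*I² (d(I) = 3 + ((I + 2*I)*I + I) = 3 + ((3*I)*I + I) = 3 + (3*I² + I) = 3 + (I + 3*I²) = 3 + I + 3*I²)
p = -3653
(√(13884 + 12961) + p)/(d(-220) - 19795) = (√(13884 + 12961) - 3653)/((3 - 220 + 3*(-220)²) - 19795) = (√26845 - 3653)/((3 - 220 + 3*48400) - 19795) = (-3653 + √26845)/((3 - 220 + 145200) - 19795) = (-3653 + √26845)/(144983 - 19795) = (-3653 + √26845)/125188 = (-3653 + √26845)*(1/125188) = -3653/125188 + √26845/125188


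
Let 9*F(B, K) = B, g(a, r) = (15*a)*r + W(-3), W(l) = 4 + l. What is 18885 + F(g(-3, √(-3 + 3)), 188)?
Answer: 169966/9 ≈ 18885.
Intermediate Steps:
g(a, r) = 1 + 15*a*r (g(a, r) = (15*a)*r + (4 - 3) = 15*a*r + 1 = 1 + 15*a*r)
F(B, K) = B/9
18885 + F(g(-3, √(-3 + 3)), 188) = 18885 + (1 + 15*(-3)*√(-3 + 3))/9 = 18885 + (1 + 15*(-3)*√0)/9 = 18885 + (1 + 15*(-3)*0)/9 = 18885 + (1 + 0)/9 = 18885 + (⅑)*1 = 18885 + ⅑ = 169966/9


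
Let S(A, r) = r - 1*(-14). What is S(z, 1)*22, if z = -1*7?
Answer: 330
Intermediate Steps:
z = -7
S(A, r) = 14 + r (S(A, r) = r + 14 = 14 + r)
S(z, 1)*22 = (14 + 1)*22 = 15*22 = 330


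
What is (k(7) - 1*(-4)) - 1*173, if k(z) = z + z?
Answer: -155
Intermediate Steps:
k(z) = 2*z
(k(7) - 1*(-4)) - 1*173 = (2*7 - 1*(-4)) - 1*173 = (14 + 4) - 173 = 18 - 173 = -155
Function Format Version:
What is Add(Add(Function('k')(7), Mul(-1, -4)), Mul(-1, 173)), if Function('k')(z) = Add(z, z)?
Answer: -155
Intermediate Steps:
Function('k')(z) = Mul(2, z)
Add(Add(Function('k')(7), Mul(-1, -4)), Mul(-1, 173)) = Add(Add(Mul(2, 7), Mul(-1, -4)), Mul(-1, 173)) = Add(Add(14, 4), -173) = Add(18, -173) = -155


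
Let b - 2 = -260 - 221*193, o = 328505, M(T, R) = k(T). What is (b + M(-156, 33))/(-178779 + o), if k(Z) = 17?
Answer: -21447/74863 ≈ -0.28648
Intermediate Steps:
M(T, R) = 17
b = -42911 (b = 2 + (-260 - 221*193) = 2 + (-260 - 42653) = 2 - 42913 = -42911)
(b + M(-156, 33))/(-178779 + o) = (-42911 + 17)/(-178779 + 328505) = -42894/149726 = -42894*1/149726 = -21447/74863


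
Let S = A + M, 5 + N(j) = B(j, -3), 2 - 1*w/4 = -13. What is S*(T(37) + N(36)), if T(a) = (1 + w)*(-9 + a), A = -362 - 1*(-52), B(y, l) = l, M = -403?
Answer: -1212100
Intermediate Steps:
w = 60 (w = 8 - 4*(-13) = 8 + 52 = 60)
A = -310 (A = -362 + 52 = -310)
T(a) = -549 + 61*a (T(a) = (1 + 60)*(-9 + a) = 61*(-9 + a) = -549 + 61*a)
N(j) = -8 (N(j) = -5 - 3 = -8)
S = -713 (S = -310 - 403 = -713)
S*(T(37) + N(36)) = -713*((-549 + 61*37) - 8) = -713*((-549 + 2257) - 8) = -713*(1708 - 8) = -713*1700 = -1212100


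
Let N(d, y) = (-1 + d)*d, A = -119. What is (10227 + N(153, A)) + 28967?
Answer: 62450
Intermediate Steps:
N(d, y) = d*(-1 + d)
(10227 + N(153, A)) + 28967 = (10227 + 153*(-1 + 153)) + 28967 = (10227 + 153*152) + 28967 = (10227 + 23256) + 28967 = 33483 + 28967 = 62450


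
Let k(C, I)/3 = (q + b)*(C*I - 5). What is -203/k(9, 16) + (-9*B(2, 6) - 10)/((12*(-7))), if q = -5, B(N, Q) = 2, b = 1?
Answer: 253/556 ≈ 0.45504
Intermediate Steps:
k(C, I) = 60 - 12*C*I (k(C, I) = 3*((-5 + 1)*(C*I - 5)) = 3*(-4*(-5 + C*I)) = 3*(20 - 4*C*I) = 60 - 12*C*I)
-203/k(9, 16) + (-9*B(2, 6) - 10)/((12*(-7))) = -203/(60 - 12*9*16) + (-9*2 - 10)/((12*(-7))) = -203/(60 - 1728) + (-18 - 10)/(-84) = -203/(-1668) - 28*(-1/84) = -203*(-1/1668) + ⅓ = 203/1668 + ⅓ = 253/556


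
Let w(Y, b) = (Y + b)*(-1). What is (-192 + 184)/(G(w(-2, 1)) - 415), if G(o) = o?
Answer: 4/207 ≈ 0.019324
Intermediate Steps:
w(Y, b) = -Y - b
(-192 + 184)/(G(w(-2, 1)) - 415) = (-192 + 184)/((-1*(-2) - 1*1) - 415) = -8/((2 - 1) - 415) = -8/(1 - 415) = -8/(-414) = -8*(-1/414) = 4/207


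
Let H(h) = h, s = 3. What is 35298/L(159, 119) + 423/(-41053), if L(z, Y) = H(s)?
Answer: 483029175/41053 ≈ 11766.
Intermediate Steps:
L(z, Y) = 3
35298/L(159, 119) + 423/(-41053) = 35298/3 + 423/(-41053) = 35298*(⅓) + 423*(-1/41053) = 11766 - 423/41053 = 483029175/41053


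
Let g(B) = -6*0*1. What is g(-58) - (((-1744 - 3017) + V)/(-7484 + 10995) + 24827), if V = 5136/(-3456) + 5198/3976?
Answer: -3119034917027/125637624 ≈ -24826.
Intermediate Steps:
g(B) = 0 (g(B) = 0*1 = 0)
V = -6397/35784 (V = 5136*(-1/3456) + 5198*(1/3976) = -107/72 + 2599/1988 = -6397/35784 ≈ -0.17877)
g(-58) - (((-1744 - 3017) + V)/(-7484 + 10995) + 24827) = 0 - (((-1744 - 3017) - 6397/35784)/(-7484 + 10995) + 24827) = 0 - ((-4761 - 6397/35784)/3511 + 24827) = 0 - (-170374021/35784*1/3511 + 24827) = 0 - (-170374021/125637624 + 24827) = 0 - 1*3119034917027/125637624 = 0 - 3119034917027/125637624 = -3119034917027/125637624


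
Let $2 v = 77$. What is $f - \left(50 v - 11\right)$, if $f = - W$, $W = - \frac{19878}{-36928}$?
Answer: $- \frac{35350035}{18464} \approx -1914.5$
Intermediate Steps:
$v = \frac{77}{2}$ ($v = \frac{1}{2} \cdot 77 = \frac{77}{2} \approx 38.5$)
$W = \frac{9939}{18464}$ ($W = \left(-19878\right) \left(- \frac{1}{36928}\right) = \frac{9939}{18464} \approx 0.53829$)
$f = - \frac{9939}{18464}$ ($f = \left(-1\right) \frac{9939}{18464} = - \frac{9939}{18464} \approx -0.53829$)
$f - \left(50 v - 11\right) = - \frac{9939}{18464} - \left(50 \cdot \frac{77}{2} - 11\right) = - \frac{9939}{18464} - \left(1925 - 11\right) = - \frac{9939}{18464} - 1914 = - \frac{35350035}{18464}$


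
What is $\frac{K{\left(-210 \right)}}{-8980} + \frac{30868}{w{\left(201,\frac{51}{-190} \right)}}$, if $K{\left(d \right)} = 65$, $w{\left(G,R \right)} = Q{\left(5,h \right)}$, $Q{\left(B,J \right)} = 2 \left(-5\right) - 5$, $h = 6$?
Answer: $- \frac{55439123}{26940} \approx -2057.9$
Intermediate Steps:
$Q{\left(B,J \right)} = -15$ ($Q{\left(B,J \right)} = -10 - 5 = -15$)
$w{\left(G,R \right)} = -15$
$\frac{K{\left(-210 \right)}}{-8980} + \frac{30868}{w{\left(201,\frac{51}{-190} \right)}} = \frac{65}{-8980} + \frac{30868}{-15} = 65 \left(- \frac{1}{8980}\right) + 30868 \left(- \frac{1}{15}\right) = - \frac{13}{1796} - \frac{30868}{15} = - \frac{55439123}{26940}$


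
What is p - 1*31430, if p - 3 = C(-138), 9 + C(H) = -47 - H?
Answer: -31345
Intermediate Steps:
C(H) = -56 - H (C(H) = -9 + (-47 - H) = -56 - H)
p = 85 (p = 3 + (-56 - 1*(-138)) = 3 + (-56 + 138) = 3 + 82 = 85)
p - 1*31430 = 85 - 1*31430 = 85 - 31430 = -31345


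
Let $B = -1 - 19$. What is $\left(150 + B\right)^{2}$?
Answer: $16900$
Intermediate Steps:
$B = -20$
$\left(150 + B\right)^{2} = \left(150 - 20\right)^{2} = 130^{2} = 16900$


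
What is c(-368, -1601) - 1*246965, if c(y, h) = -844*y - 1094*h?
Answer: 1815121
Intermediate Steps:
c(y, h) = -1094*h - 844*y
c(-368, -1601) - 1*246965 = (-1094*(-1601) - 844*(-368)) - 1*246965 = (1751494 + 310592) - 246965 = 2062086 - 246965 = 1815121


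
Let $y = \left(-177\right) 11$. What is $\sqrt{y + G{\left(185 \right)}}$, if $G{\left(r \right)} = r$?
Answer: $i \sqrt{1762} \approx 41.976 i$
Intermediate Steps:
$y = -1947$
$\sqrt{y + G{\left(185 \right)}} = \sqrt{-1947 + 185} = \sqrt{-1762} = i \sqrt{1762}$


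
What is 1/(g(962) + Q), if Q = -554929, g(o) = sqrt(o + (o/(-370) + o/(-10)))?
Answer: -2774645/1539730970889 - 2*sqrt(5395)/1539730970889 ≈ -1.8021e-6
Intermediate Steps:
g(o) = sqrt(30710)*sqrt(o)/185 (g(o) = sqrt(o + (o*(-1/370) + o*(-1/10))) = sqrt(o + (-o/370 - o/10)) = sqrt(o - 19*o/185) = sqrt(166*o/185) = sqrt(30710)*sqrt(o)/185)
1/(g(962) + Q) = 1/(sqrt(30710)*sqrt(962)/185 - 554929) = 1/(2*sqrt(5395)/5 - 554929) = 1/(-554929 + 2*sqrt(5395)/5)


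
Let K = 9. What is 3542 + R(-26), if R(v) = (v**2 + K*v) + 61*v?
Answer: 2398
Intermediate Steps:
R(v) = v**2 + 70*v (R(v) = (v**2 + 9*v) + 61*v = v**2 + 70*v)
3542 + R(-26) = 3542 - 26*(70 - 26) = 3542 - 26*44 = 3542 - 1144 = 2398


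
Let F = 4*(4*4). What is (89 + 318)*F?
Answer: 26048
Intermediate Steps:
F = 64 (F = 4*16 = 64)
(89 + 318)*F = (89 + 318)*64 = 407*64 = 26048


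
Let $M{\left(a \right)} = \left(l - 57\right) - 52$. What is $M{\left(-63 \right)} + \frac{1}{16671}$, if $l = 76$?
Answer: $- \frac{550142}{16671} \approx -33.0$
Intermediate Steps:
$M{\left(a \right)} = -33$ ($M{\left(a \right)} = \left(76 - 57\right) - 52 = 19 - 52 = -33$)
$M{\left(-63 \right)} + \frac{1}{16671} = -33 + \frac{1}{16671} = - \frac{550142}{16671}$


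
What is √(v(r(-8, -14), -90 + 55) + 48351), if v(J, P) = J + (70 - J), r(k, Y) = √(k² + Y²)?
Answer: √48421 ≈ 220.05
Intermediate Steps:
r(k, Y) = √(Y² + k²)
v(J, P) = 70
√(v(r(-8, -14), -90 + 55) + 48351) = √(70 + 48351) = √48421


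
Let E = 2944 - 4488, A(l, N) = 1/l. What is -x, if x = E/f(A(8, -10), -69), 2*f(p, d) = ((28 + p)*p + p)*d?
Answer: -197632/16077 ≈ -12.293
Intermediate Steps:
E = -1544
f(p, d) = d*(p + p*(28 + p))/2 (f(p, d) = (((28 + p)*p + p)*d)/2 = ((p*(28 + p) + p)*d)/2 = ((p + p*(28 + p))*d)/2 = (d*(p + p*(28 + p)))/2 = d*(p + p*(28 + p))/2)
x = 197632/16077 (x = -1544*(-16/(69*(29 + 1/8))) = -1544*(-16/(69*(29 + ⅛))) = -1544/((½)*(-69)*(⅛)*(233/8)) = -1544/(-16077/128) = -1544*(-128/16077) = 197632/16077 ≈ 12.293)
-x = -1*197632/16077 = -197632/16077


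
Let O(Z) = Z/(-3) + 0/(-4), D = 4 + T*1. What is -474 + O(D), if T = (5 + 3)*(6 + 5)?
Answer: -1514/3 ≈ -504.67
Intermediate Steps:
T = 88 (T = 8*11 = 88)
D = 92 (D = 4 + 88*1 = 4 + 88 = 92)
O(Z) = -Z/3 (O(Z) = Z*(-⅓) + 0*(-¼) = -Z/3 + 0 = -Z/3)
-474 + O(D) = -474 - ⅓*92 = -474 - 92/3 = -1514/3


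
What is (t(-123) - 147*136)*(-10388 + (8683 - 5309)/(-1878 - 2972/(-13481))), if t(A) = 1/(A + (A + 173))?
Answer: 191921297453062107/923973629 ≈ 2.0771e+8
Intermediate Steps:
t(A) = 1/(173 + 2*A) (t(A) = 1/(A + (173 + A)) = 1/(173 + 2*A))
(t(-123) - 147*136)*(-10388 + (8683 - 5309)/(-1878 - 2972/(-13481))) = (1/(173 + 2*(-123)) - 147*136)*(-10388 + (8683 - 5309)/(-1878 - 2972/(-13481))) = (1/(173 - 246) - 19992)*(-10388 + 3374/(-1878 - 2972*(-1/13481))) = (1/(-73) - 19992)*(-10388 + 3374/(-1878 + 2972/13481)) = (-1/73 - 19992)*(-10388 + 3374/(-25314346/13481)) = -1459417*(-10388 + 3374*(-13481/25314346))/73 = -1459417*(-10388 - 22742447/12657173)/73 = -1459417/73*(-131505455571/12657173) = 191921297453062107/923973629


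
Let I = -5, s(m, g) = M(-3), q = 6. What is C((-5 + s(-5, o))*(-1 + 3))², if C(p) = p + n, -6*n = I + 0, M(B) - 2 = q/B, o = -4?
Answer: 3025/36 ≈ 84.028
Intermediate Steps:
M(B) = 2 + 6/B
s(m, g) = 0 (s(m, g) = 2 + 6/(-3) = 2 + 6*(-⅓) = 2 - 2 = 0)
n = ⅚ (n = -(-5 + 0)/6 = -⅙*(-5) = ⅚ ≈ 0.83333)
C(p) = ⅚ + p (C(p) = p + ⅚ = ⅚ + p)
C((-5 + s(-5, o))*(-1 + 3))² = (⅚ + (-5 + 0)*(-1 + 3))² = (⅚ - 5*2)² = (⅚ - 10)² = (-55/6)² = 3025/36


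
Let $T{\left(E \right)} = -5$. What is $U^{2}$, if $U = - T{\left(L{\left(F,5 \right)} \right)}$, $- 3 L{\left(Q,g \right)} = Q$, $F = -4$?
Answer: $25$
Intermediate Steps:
$L{\left(Q,g \right)} = - \frac{Q}{3}$
$U = 5$ ($U = \left(-1\right) \left(-5\right) = 5$)
$U^{2} = 5^{2} = 25$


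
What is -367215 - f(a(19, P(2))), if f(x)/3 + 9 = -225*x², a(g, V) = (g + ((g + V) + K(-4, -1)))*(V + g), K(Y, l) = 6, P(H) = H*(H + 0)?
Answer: 822333612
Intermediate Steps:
P(H) = H² (P(H) = H*H = H²)
a(g, V) = (V + g)*(6 + V + 2*g) (a(g, V) = (g + ((g + V) + 6))*(V + g) = (g + ((V + g) + 6))*(V + g) = (g + (6 + V + g))*(V + g) = (6 + V + 2*g)*(V + g) = (V + g)*(6 + V + 2*g))
f(x) = -27 - 675*x² (f(x) = -27 + 3*(-225*x²) = -27 - 675*x²)
-367215 - f(a(19, P(2))) = -367215 - (-27 - 675*((2²)² + 2*19² + 6*2² + 6*19 + 3*2²*19)²) = -367215 - (-27 - 675*(4² + 2*361 + 6*4 + 114 + 3*4*19)²) = -367215 - (-27 - 675*(16 + 722 + 24 + 114 + 228)²) = -367215 - (-27 - 675*1104²) = -367215 - (-27 - 675*1218816) = -367215 - (-27 - 822700800) = -367215 - 1*(-822700827) = -367215 + 822700827 = 822333612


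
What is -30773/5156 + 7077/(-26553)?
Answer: -284534827/45635756 ≈ -6.2349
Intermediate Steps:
-30773/5156 + 7077/(-26553) = -30773*1/5156 + 7077*(-1/26553) = -30773/5156 - 2359/8851 = -284534827/45635756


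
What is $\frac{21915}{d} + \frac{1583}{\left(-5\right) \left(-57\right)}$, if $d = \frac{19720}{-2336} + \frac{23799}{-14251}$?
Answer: $- \frac{25923884030891}{11992236555} \approx -2161.7$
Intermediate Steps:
$d = - \frac{42078023}{4161292}$ ($d = 19720 \left(- \frac{1}{2336}\right) + 23799 \left(- \frac{1}{14251}\right) = - \frac{2465}{292} - \frac{23799}{14251} = - \frac{42078023}{4161292} \approx -10.112$)
$\frac{21915}{d} + \frac{1583}{\left(-5\right) \left(-57\right)} = \frac{21915}{- \frac{42078023}{4161292}} + \frac{1583}{\left(-5\right) \left(-57\right)} = 21915 \left(- \frac{4161292}{42078023}\right) + \frac{1583}{285} = - \frac{91194714180}{42078023} + 1583 \cdot \frac{1}{285} = - \frac{91194714180}{42078023} + \frac{1583}{285} = - \frac{25923884030891}{11992236555}$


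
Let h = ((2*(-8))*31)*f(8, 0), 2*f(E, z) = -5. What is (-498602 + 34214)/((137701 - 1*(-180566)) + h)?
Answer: -464388/319507 ≈ -1.4535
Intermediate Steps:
f(E, z) = -5/2 (f(E, z) = (1/2)*(-5) = -5/2)
h = 1240 (h = ((2*(-8))*31)*(-5/2) = -16*31*(-5/2) = -496*(-5/2) = 1240)
(-498602 + 34214)/((137701 - 1*(-180566)) + h) = (-498602 + 34214)/((137701 - 1*(-180566)) + 1240) = -464388/((137701 + 180566) + 1240) = -464388/(318267 + 1240) = -464388/319507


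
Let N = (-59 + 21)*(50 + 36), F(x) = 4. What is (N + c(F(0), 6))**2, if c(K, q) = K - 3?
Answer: 10673289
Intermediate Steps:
c(K, q) = -3 + K
N = -3268 (N = -38*86 = -3268)
(N + c(F(0), 6))**2 = (-3268 + (-3 + 4))**2 = (-3268 + 1)**2 = (-3267)**2 = 10673289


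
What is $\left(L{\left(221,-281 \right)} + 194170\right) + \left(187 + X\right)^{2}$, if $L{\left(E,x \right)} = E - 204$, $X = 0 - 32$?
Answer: $218212$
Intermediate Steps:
$X = -32$ ($X = 0 - 32 = -32$)
$L{\left(E,x \right)} = -204 + E$
$\left(L{\left(221,-281 \right)} + 194170\right) + \left(187 + X\right)^{2} = \left(\left(-204 + 221\right) + 194170\right) + \left(187 - 32\right)^{2} = \left(17 + 194170\right) + 155^{2} = 194187 + 24025 = 218212$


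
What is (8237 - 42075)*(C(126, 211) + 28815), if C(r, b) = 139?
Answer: -979745452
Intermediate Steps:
(8237 - 42075)*(C(126, 211) + 28815) = (8237 - 42075)*(139 + 28815) = -33838*28954 = -979745452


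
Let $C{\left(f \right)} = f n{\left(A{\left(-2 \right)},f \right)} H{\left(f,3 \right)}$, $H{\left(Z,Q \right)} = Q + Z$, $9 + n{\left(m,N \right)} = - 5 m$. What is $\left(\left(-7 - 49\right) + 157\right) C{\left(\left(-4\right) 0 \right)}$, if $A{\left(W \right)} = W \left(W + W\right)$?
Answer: $0$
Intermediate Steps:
$A{\left(W \right)} = 2 W^{2}$ ($A{\left(W \right)} = W 2 W = 2 W^{2}$)
$n{\left(m,N \right)} = -9 - 5 m$
$C{\left(f \right)} = - 49 f \left(3 + f\right)$ ($C{\left(f \right)} = f \left(-9 - 5 \cdot 2 \left(-2\right)^{2}\right) \left(3 + f\right) = f \left(-9 - 5 \cdot 2 \cdot 4\right) \left(3 + f\right) = f \left(-9 - 40\right) \left(3 + f\right) = f \left(-49\right) \left(3 + f\right) = - 49 f \left(3 + f\right)$)
$\left(\left(-7 - 49\right) + 157\right) C{\left(\left(-4\right) 0 \right)} = \left(\left(-7 - 49\right) + 157\right) \left(- 49 \left(\left(-4\right) 0\right) \left(3 - 0\right)\right) = \left(-56 + 157\right) \left(\left(-49\right) 0 \left(3 + 0\right)\right) = 101 \left(\left(-49\right) 0 \cdot 3\right) = 101 \cdot 0 = 0$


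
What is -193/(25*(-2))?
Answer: 193/50 ≈ 3.8600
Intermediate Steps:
-193/(25*(-2)) = -193/(-50) = -193*(-1/50) = 193/50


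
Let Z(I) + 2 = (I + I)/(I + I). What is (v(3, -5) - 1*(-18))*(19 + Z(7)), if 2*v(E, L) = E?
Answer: 351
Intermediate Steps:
Z(I) = -1 (Z(I) = -2 + (I + I)/(I + I) = -2 + (2*I)/((2*I)) = -2 + (2*I)*(1/(2*I)) = -2 + 1 = -1)
v(E, L) = E/2
(v(3, -5) - 1*(-18))*(19 + Z(7)) = ((1/2)*3 - 1*(-18))*(19 - 1) = (3/2 + 18)*18 = (39/2)*18 = 351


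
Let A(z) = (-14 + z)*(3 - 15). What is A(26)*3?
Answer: -432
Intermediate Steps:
A(z) = 168 - 12*z (A(z) = (-14 + z)*(-12) = 168 - 12*z)
A(26)*3 = (168 - 12*26)*3 = (168 - 312)*3 = -144*3 = -432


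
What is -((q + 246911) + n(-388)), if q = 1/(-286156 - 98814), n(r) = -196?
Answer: -94977873549/384970 ≈ -2.4672e+5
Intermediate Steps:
q = -1/384970 (q = 1/(-384970) = -1/384970 ≈ -2.5976e-6)
-((q + 246911) + n(-388)) = -((-1/384970 + 246911) - 196) = -(95053327669/384970 - 196) = -1*94977873549/384970 = -94977873549/384970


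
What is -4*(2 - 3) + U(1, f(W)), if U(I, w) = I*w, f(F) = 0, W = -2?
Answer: 4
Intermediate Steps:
-4*(2 - 3) + U(1, f(W)) = -4*(2 - 3) + 1*0 = -4*(-1) + 0 = 4 + 0 = 4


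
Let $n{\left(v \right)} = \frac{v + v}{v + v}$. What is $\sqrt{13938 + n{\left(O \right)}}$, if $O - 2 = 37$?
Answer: $\sqrt{13939} \approx 118.06$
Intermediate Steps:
$O = 39$ ($O = 2 + 37 = 39$)
$n{\left(v \right)} = 1$ ($n{\left(v \right)} = \frac{2 v}{2 v} = 2 v \frac{1}{2 v} = 1$)
$\sqrt{13938 + n{\left(O \right)}} = \sqrt{13938 + 1} = \sqrt{13939}$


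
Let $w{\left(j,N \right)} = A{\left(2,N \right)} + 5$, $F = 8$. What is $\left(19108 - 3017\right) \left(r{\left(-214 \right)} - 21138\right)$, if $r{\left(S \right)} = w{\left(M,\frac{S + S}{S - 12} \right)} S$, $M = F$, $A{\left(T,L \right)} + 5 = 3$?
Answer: $-350461980$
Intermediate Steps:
$A{\left(T,L \right)} = -2$ ($A{\left(T,L \right)} = -5 + 3 = -2$)
$M = 8$
$w{\left(j,N \right)} = 3$ ($w{\left(j,N \right)} = -2 + 5 = 3$)
$r{\left(S \right)} = 3 S$
$\left(19108 - 3017\right) \left(r{\left(-214 \right)} - 21138\right) = \left(19108 - 3017\right) \left(3 \left(-214\right) - 21138\right) = 16091 \left(-642 - 21138\right) = 16091 \left(-21780\right) = -350461980$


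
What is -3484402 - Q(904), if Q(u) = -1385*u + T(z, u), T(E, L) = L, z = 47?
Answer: -2233266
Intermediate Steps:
Q(u) = -1384*u (Q(u) = -1385*u + u = -1384*u)
-3484402 - Q(904) = -3484402 - (-1384)*904 = -3484402 - 1*(-1251136) = -3484402 + 1251136 = -2233266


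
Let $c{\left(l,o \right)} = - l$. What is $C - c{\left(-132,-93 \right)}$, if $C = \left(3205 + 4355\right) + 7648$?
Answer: $15076$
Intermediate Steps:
$C = 15208$ ($C = 7560 + 7648 = 15208$)
$C - c{\left(-132,-93 \right)} = 15208 - \left(-1\right) \left(-132\right) = 15208 - 132 = 15076$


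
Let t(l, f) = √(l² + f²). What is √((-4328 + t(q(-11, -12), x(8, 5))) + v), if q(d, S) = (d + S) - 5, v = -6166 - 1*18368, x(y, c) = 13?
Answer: √(-28862 + √953) ≈ 169.8*I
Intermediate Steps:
v = -24534 (v = -6166 - 18368 = -24534)
q(d, S) = -5 + S + d (q(d, S) = (S + d) - 5 = -5 + S + d)
t(l, f) = √(f² + l²)
√((-4328 + t(q(-11, -12), x(8, 5))) + v) = √((-4328 + √(13² + (-5 - 12 - 11)²)) - 24534) = √((-4328 + √(169 + (-28)²)) - 24534) = √((-4328 + √(169 + 784)) - 24534) = √((-4328 + √953) - 24534) = √(-28862 + √953)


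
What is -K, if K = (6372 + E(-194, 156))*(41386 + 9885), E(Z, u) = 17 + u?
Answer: -335568695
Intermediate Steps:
K = 335568695 (K = (6372 + (17 + 156))*(41386 + 9885) = (6372 + 173)*51271 = 6545*51271 = 335568695)
-K = -1*335568695 = -335568695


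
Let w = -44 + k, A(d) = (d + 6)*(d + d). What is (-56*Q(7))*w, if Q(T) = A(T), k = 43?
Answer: 10192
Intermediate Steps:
A(d) = 2*d*(6 + d) (A(d) = (6 + d)*(2*d) = 2*d*(6 + d))
Q(T) = 2*T*(6 + T)
w = -1 (w = -44 + 43 = -1)
(-56*Q(7))*w = -112*7*(6 + 7)*(-1) = -112*7*13*(-1) = -56*182*(-1) = -10192*(-1) = 10192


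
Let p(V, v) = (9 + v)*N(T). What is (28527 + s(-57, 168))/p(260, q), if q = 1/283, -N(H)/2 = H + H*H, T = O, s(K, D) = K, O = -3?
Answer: -103295/392 ≈ -263.51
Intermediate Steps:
T = -3
N(H) = -2*H - 2*H**2 (N(H) = -2*(H + H*H) = -2*(H + H**2) = -2*H - 2*H**2)
q = 1/283 ≈ 0.0035336
p(V, v) = -108 - 12*v (p(V, v) = (9 + v)*(-2*(-3)*(1 - 3)) = (9 + v)*(-2*(-3)*(-2)) = (9 + v)*(-12) = -108 - 12*v)
(28527 + s(-57, 168))/p(260, q) = (28527 - 57)/(-108 - 12*1/283) = 28470/(-108 - 12/283) = 28470/(-30576/283) = 28470*(-283/30576) = -103295/392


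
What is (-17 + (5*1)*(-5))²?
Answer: 1764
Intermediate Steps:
(-17 + (5*1)*(-5))² = (-17 + 5*(-5))² = (-17 - 25)² = (-42)² = 1764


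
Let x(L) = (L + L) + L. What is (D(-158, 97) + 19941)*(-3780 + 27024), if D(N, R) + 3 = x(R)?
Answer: 470202876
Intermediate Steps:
x(L) = 3*L (x(L) = 2*L + L = 3*L)
D(N, R) = -3 + 3*R
(D(-158, 97) + 19941)*(-3780 + 27024) = ((-3 + 3*97) + 19941)*(-3780 + 27024) = ((-3 + 291) + 19941)*23244 = (288 + 19941)*23244 = 20229*23244 = 470202876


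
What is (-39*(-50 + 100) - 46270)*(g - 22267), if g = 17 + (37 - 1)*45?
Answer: 994778600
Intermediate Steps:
g = 1637 (g = 17 + 36*45 = 17 + 1620 = 1637)
(-39*(-50 + 100) - 46270)*(g - 22267) = (-39*(-50 + 100) - 46270)*(1637 - 22267) = (-39*50 - 46270)*(-20630) = (-1950 - 46270)*(-20630) = -48220*(-20630) = 994778600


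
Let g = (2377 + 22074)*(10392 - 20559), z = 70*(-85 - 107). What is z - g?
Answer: 248579877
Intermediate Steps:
z = -13440 (z = 70*(-192) = -13440)
g = -248593317 (g = 24451*(-10167) = -248593317)
z - g = -13440 - 1*(-248593317) = -13440 + 248593317 = 248579877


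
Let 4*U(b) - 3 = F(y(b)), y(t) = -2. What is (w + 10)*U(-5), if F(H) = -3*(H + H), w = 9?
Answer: 285/4 ≈ 71.250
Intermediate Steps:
F(H) = -6*H
U(b) = 15/4 (U(b) = ¾ + (-6*(-2))/4 = ¾ + (¼)*12 = ¾ + 3 = 15/4)
(w + 10)*U(-5) = (9 + 10)*(15/4) = 19*(15/4) = 285/4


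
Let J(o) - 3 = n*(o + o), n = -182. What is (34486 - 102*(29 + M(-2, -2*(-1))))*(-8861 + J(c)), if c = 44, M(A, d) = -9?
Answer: -807061804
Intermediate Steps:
J(o) = 3 - 364*o (J(o) = 3 - 182*(o + o) = 3 - 364*o)
(34486 - 102*(29 + M(-2, -2*(-1))))*(-8861 + J(c)) = (34486 - 102*(29 - 9))*(-8861 + (3 - 364*44)) = (34486 - 102*20)*(-8861 + (3 - 16016)) = (34486 - 2040)*(-8861 - 16013) = 32446*(-24874) = -807061804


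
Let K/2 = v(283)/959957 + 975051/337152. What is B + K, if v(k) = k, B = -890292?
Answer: -48023733333904307/53941903744 ≈ -8.9029e+5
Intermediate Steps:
K = 312034148941/53941903744 (K = 2*(283/959957 + 975051/337152) = 2*(283*(1/959957) + 975051*(1/337152)) = 2*(283/959957 + 325017/112384) = 2*(312034148941/107883807488) = 312034148941/53941903744 ≈ 5.7846)
B + K = -890292 + 312034148941/53941903744 = -48023733333904307/53941903744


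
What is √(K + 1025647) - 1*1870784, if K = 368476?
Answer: -1870784 + √1394123 ≈ -1.8696e+6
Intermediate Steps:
√(K + 1025647) - 1*1870784 = √(368476 + 1025647) - 1*1870784 = √1394123 - 1870784 = -1870784 + √1394123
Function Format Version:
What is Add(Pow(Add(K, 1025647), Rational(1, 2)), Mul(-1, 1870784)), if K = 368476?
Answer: Add(-1870784, Pow(1394123, Rational(1, 2))) ≈ -1.8696e+6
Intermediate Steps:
Add(Pow(Add(K, 1025647), Rational(1, 2)), Mul(-1, 1870784)) = Add(Pow(Add(368476, 1025647), Rational(1, 2)), Mul(-1, 1870784)) = Add(Pow(1394123, Rational(1, 2)), -1870784) = Add(-1870784, Pow(1394123, Rational(1, 2)))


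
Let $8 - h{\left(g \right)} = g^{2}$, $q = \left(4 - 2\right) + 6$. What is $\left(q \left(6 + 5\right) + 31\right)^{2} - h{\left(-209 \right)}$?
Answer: $57834$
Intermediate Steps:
$q = 8$ ($q = 2 + 6 = 8$)
$h{\left(g \right)} = 8 - g^{2}$
$\left(q \left(6 + 5\right) + 31\right)^{2} - h{\left(-209 \right)} = \left(8 \left(6 + 5\right) + 31\right)^{2} - \left(8 - \left(-209\right)^{2}\right) = \left(8 \cdot 11 + 31\right)^{2} - \left(8 - 43681\right) = \left(88 + 31\right)^{2} - \left(8 - 43681\right) = 119^{2} - -43673 = 14161 + 43673 = 57834$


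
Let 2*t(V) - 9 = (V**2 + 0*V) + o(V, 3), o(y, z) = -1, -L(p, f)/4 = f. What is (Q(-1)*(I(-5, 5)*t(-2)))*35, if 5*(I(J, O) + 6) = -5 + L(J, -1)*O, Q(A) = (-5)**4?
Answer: -393750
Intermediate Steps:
Q(A) = 625
L(p, f) = -4*f
I(J, O) = -7 + 4*O/5 (I(J, O) = -6 + (-5 + (-4*(-1))*O)/5 = -6 + (-5 + 4*O)/5 = -6 + (-1 + 4*O/5) = -7 + 4*O/5)
t(V) = 4 + V**2/2 (t(V) = 9/2 + ((V**2 + 0*V) - 1)/2 = 9/2 + ((V**2 + 0) - 1)/2 = 9/2 + (V**2 - 1)/2 = 9/2 + (-1 + V**2)/2 = 9/2 + (-1/2 + V**2/2) = 4 + V**2/2)
(Q(-1)*(I(-5, 5)*t(-2)))*35 = (625*((-7 + (4/5)*5)*(4 + (1/2)*(-2)**2)))*35 = (625*((-7 + 4)*(4 + (1/2)*4)))*35 = (625*(-3*(4 + 2)))*35 = (625*(-3*6))*35 = (625*(-18))*35 = -11250*35 = -393750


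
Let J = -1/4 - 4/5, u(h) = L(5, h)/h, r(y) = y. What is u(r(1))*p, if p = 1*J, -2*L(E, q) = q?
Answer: 21/40 ≈ 0.52500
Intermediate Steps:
L(E, q) = -q/2
u(h) = -1/2 (u(h) = (-h/2)/h = -1/2)
J = -21/20 (J = -1*1/4 - 4*1/5 = -1/4 - 4/5 = -21/20 ≈ -1.0500)
p = -21/20 (p = 1*(-21/20) = -21/20 ≈ -1.0500)
u(r(1))*p = -1/2*(-21/20) = 21/40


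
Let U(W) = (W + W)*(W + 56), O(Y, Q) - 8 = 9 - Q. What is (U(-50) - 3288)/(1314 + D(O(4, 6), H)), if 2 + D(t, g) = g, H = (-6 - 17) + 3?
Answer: -972/323 ≈ -3.0093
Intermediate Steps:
O(Y, Q) = 17 - Q (O(Y, Q) = 8 + (9 - Q) = 17 - Q)
U(W) = 2*W*(56 + W) (U(W) = (2*W)*(56 + W) = 2*W*(56 + W))
H = -20 (H = -23 + 3 = -20)
D(t, g) = -2 + g
(U(-50) - 3288)/(1314 + D(O(4, 6), H)) = (2*(-50)*(56 - 50) - 3288)/(1314 + (-2 - 20)) = (2*(-50)*6 - 3288)/(1314 - 22) = (-600 - 3288)/1292 = -3888*1/1292 = -972/323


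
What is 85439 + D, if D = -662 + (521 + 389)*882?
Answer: 887397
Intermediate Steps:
D = 801958 (D = -662 + 910*882 = -662 + 802620 = 801958)
85439 + D = 85439 + 801958 = 887397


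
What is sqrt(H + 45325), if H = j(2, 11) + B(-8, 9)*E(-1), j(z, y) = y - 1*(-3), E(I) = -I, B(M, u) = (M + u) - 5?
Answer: sqrt(45335) ≈ 212.92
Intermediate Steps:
B(M, u) = -5 + M + u
j(z, y) = 3 + y (j(z, y) = y + 3 = 3 + y)
H = 10 (H = (3 + 11) + (-5 - 8 + 9)*(-1*(-1)) = 14 - 4*1 = 14 - 4 = 10)
sqrt(H + 45325) = sqrt(10 + 45325) = sqrt(45335)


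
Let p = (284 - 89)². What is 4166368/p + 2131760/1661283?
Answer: 59851081232/539916975 ≈ 110.85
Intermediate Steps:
p = 38025 (p = 195² = 38025)
4166368/p + 2131760/1661283 = 4166368/38025 + 2131760/1661283 = 59851081232/539916975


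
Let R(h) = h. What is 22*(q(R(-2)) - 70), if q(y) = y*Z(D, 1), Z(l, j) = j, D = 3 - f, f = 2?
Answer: -1584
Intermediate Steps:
D = 1 (D = 3 - 1*2 = 3 - 2 = 1)
q(y) = y (q(y) = y*1 = y)
22*(q(R(-2)) - 70) = 22*(-2 - 70) = 22*(-72) = -1584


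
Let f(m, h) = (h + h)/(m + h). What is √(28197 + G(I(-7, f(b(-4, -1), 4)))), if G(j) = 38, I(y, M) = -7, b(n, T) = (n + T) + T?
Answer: √28235 ≈ 168.03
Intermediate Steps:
b(n, T) = n + 2*T (b(n, T) = (T + n) + T = n + 2*T)
f(m, h) = 2*h/(h + m) (f(m, h) = (2*h)/(h + m) = 2*h/(h + m))
√(28197 + G(I(-7, f(b(-4, -1), 4)))) = √(28197 + 38) = √28235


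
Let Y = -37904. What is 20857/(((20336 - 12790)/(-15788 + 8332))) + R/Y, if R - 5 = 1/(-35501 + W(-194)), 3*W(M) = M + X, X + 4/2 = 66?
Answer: -157135540268394049/7624888208168 ≈ -20608.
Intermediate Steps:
X = 64 (X = -2 + 66 = 64)
W(M) = 64/3 + M/3 (W(M) = (M + 64)/3 = (64 + M)/3 = 64/3 + M/3)
R = 533162/106633 (R = 5 + 1/(-35501 + (64/3 + (⅓)*(-194))) = 5 + 1/(-35501 + (64/3 - 194/3)) = 5 + 1/(-35501 - 130/3) = 5 + 1/(-106633/3) = 5 - 3/106633 = 533162/106633 ≈ 5.0000)
20857/(((20336 - 12790)/(-15788 + 8332))) + R/Y = 20857/(((20336 - 12790)/(-15788 + 8332))) + (533162/106633)/(-37904) = 20857/((7546/(-7456))) + (533162/106633)*(-1/37904) = 20857/((7546*(-1/7456))) - 266581/2020908616 = 20857/(-3773/3728) - 266581/2020908616 = 20857*(-3728/3773) - 266581/2020908616 = -77754896/3773 - 266581/2020908616 = -157135540268394049/7624888208168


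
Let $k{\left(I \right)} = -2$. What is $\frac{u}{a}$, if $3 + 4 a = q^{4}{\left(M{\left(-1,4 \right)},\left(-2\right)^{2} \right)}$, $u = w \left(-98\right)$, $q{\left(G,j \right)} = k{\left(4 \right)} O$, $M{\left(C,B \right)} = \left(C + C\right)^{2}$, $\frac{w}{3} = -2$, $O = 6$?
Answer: $\frac{784}{6911} \approx 0.11344$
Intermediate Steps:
$w = -6$ ($w = 3 \left(-2\right) = -6$)
$M{\left(C,B \right)} = 4 C^{2}$ ($M{\left(C,B \right)} = \left(2 C\right)^{2} = 4 C^{2}$)
$q{\left(G,j \right)} = -12$ ($q{\left(G,j \right)} = \left(-2\right) 6 = -12$)
$u = 588$ ($u = \left(-6\right) \left(-98\right) = 588$)
$a = \frac{20733}{4}$ ($a = - \frac{3}{4} + \frac{\left(-12\right)^{4}}{4} = - \frac{3}{4} + \frac{1}{4} \cdot 20736 = - \frac{3}{4} + 5184 = \frac{20733}{4} \approx 5183.3$)
$\frac{u}{a} = \frac{588}{\frac{20733}{4}} = 588 \cdot \frac{4}{20733} = \frac{784}{6911}$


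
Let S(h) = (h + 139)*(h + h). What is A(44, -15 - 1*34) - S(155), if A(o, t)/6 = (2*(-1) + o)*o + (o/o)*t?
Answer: -80346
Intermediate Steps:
S(h) = 2*h*(139 + h) (S(h) = (139 + h)*(2*h) = 2*h*(139 + h))
A(o, t) = 6*t + 6*o*(-2 + o) (A(o, t) = 6*((2*(-1) + o)*o + (o/o)*t) = 6*((-2 + o)*o + 1*t) = 6*(o*(-2 + o) + t) = 6*(t + o*(-2 + o)) = 6*t + 6*o*(-2 + o))
A(44, -15 - 1*34) - S(155) = (-12*44 + 6*(-15 - 1*34) + 6*44²) - 2*155*(139 + 155) = (-528 + 6*(-15 - 34) + 6*1936) - 2*155*294 = (-528 + 6*(-49) + 11616) - 1*91140 = (-528 - 294 + 11616) - 91140 = 10794 - 91140 = -80346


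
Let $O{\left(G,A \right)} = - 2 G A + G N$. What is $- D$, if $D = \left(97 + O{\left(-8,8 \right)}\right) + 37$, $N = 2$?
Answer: $-246$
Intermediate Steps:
$O{\left(G,A \right)} = 2 G - 2 A G$ ($O{\left(G,A \right)} = - 2 G A + G 2 = - 2 A G + 2 G = 2 G - 2 A G$)
$D = 246$ ($D = \left(97 + 2 \left(-8\right) \left(1 - 8\right)\right) + 37 = \left(97 + 2 \left(-8\right) \left(-7\right)\right) + 37 = \left(97 + 112\right) + 37 = 209 + 37 = 246$)
$- D = \left(-1\right) 246 = -246$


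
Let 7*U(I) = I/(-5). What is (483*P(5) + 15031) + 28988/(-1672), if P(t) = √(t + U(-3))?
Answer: 6275711/418 + 69*√6230/5 ≈ 16103.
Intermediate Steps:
U(I) = -I/35 (U(I) = (I/(-5))/7 = (-I/5)/7 = -I/35)
P(t) = √(3/35 + t) (P(t) = √(t - 1/35*(-3)) = √(t + 3/35) = √(3/35 + t))
(483*P(5) + 15031) + 28988/(-1672) = (483*(√(105 + 1225*5)/35) + 15031) + 28988/(-1672) = (483*(√(105 + 6125)/35) + 15031) + 28988*(-1/1672) = (483*(√6230/35) + 15031) - 7247/418 = (69*√6230/5 + 15031) - 7247/418 = (15031 + 69*√6230/5) - 7247/418 = 6275711/418 + 69*√6230/5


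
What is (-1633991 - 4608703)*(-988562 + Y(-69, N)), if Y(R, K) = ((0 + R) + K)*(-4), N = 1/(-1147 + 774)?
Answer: 2301248496795756/373 ≈ 6.1696e+12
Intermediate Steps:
N = -1/373 (N = 1/(-373) = -1/373 ≈ -0.0026810)
Y(R, K) = -4*K - 4*R (Y(R, K) = (R + K)*(-4) = (K + R)*(-4) = -4*K - 4*R)
(-1633991 - 4608703)*(-988562 + Y(-69, N)) = (-1633991 - 4608703)*(-988562 + (-4*(-1/373) - 4*(-69))) = -6242694*(-988562 + (4/373 + 276)) = -6242694*(-988562 + 102952/373) = -6242694*(-368630674/373) = 2301248496795756/373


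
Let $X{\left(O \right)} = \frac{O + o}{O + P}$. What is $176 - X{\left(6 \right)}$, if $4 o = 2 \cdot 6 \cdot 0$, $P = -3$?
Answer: $174$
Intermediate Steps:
$o = 0$ ($o = \frac{2 \cdot 6 \cdot 0}{4} = \frac{12 \cdot 0}{4} = \frac{1}{4} \cdot 0 = 0$)
$X{\left(O \right)} = \frac{O}{-3 + O}$ ($X{\left(O \right)} = \frac{O + 0}{O - 3} = \frac{O}{-3 + O}$)
$176 - X{\left(6 \right)} = 176 - \frac{6}{-3 + 6} = 176 - \frac{6}{3} = 176 - 6 \cdot \frac{1}{3} = 176 - 2 = 174$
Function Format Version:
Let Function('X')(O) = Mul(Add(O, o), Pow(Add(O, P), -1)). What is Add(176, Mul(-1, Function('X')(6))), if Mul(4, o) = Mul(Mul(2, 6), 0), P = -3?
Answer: 174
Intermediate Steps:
o = 0 (o = Mul(Rational(1, 4), Mul(Mul(2, 6), 0)) = Mul(Rational(1, 4), Mul(12, 0)) = Mul(Rational(1, 4), 0) = 0)
Function('X')(O) = Mul(O, Pow(Add(-3, O), -1)) (Function('X')(O) = Mul(Add(O, 0), Pow(Add(O, -3), -1)) = Mul(O, Pow(Add(-3, O), -1)))
Add(176, Mul(-1, Function('X')(6))) = Add(176, Mul(-1, Mul(6, Pow(Add(-3, 6), -1)))) = Add(176, Mul(-1, Mul(6, Pow(3, -1)))) = Add(176, Mul(-1, Mul(6, Rational(1, 3)))) = Add(176, Mul(-1, 2)) = Add(176, -2) = 174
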